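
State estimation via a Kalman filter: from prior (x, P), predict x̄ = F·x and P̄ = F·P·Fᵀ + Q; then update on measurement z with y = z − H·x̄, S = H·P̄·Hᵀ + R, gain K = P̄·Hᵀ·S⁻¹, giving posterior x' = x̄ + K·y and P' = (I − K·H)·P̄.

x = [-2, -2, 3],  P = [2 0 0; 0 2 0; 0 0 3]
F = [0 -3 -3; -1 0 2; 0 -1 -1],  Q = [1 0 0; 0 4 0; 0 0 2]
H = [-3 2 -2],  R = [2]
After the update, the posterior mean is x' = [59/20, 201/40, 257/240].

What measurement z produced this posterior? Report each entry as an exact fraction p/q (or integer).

x̄ = F·x = [-3, 8, -1]
P̄ = F·P·Fᵀ + Q = [46 -18 15; -18 18 -6; 15 -6 7]
S = H·P̄·Hᵀ + R = [960]
K = P̄·Hᵀ·S⁻¹ = [-17/80; 17/160; -71/960]
x' − x̄ = [119/20, -119/40, 497/240] = K·y
y = (KᵀK)⁻¹·Kᵀ·(x' − x̄) = [-28]
z = y + H·x̄ = [-28] + [27] = [-1]

z = [-1]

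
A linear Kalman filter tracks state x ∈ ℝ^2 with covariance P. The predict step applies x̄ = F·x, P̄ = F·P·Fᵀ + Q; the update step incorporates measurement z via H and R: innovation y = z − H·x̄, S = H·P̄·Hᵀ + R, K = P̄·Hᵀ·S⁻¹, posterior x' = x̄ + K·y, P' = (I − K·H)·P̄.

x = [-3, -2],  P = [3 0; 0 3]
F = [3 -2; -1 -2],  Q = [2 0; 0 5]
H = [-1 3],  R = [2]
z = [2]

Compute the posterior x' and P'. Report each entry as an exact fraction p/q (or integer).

x̄ = F·x = [-5, 7]
P̄ = F·P·Fᵀ + Q = [41 3; 3 20]
y = z − H·x̄ = [-24]
S = H·P̄·Hᵀ + R = [205]
K = P̄·Hᵀ·S⁻¹ = [-32/205; 57/205]
x' = x̄ + K·y = [-257/205, 67/205]
P' = (I − K·H)·P̄ = [7381/205 2439/205; 2439/205 851/205]

x' = [-257/205, 67/205]
P' = [7381/205 2439/205; 2439/205 851/205]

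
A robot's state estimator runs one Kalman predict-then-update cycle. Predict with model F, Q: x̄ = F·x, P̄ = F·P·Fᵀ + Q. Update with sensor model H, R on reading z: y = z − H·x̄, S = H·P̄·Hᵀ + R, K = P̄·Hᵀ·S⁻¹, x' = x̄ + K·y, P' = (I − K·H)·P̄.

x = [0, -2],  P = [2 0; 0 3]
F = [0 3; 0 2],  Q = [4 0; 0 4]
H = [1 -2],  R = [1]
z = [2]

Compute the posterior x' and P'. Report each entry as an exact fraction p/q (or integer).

x̄ = F·x = [-6, -4]
P̄ = F·P·Fᵀ + Q = [31 18; 18 16]
y = z − H·x̄ = [0]
S = H·P̄·Hᵀ + R = [24]
K = P̄·Hᵀ·S⁻¹ = [-5/24; -7/12]
x' = x̄ + K·y = [-6, -4]
P' = (I − K·H)·P̄ = [719/24 181/12; 181/12 47/6]

x' = [-6, -4]
P' = [719/24 181/12; 181/12 47/6]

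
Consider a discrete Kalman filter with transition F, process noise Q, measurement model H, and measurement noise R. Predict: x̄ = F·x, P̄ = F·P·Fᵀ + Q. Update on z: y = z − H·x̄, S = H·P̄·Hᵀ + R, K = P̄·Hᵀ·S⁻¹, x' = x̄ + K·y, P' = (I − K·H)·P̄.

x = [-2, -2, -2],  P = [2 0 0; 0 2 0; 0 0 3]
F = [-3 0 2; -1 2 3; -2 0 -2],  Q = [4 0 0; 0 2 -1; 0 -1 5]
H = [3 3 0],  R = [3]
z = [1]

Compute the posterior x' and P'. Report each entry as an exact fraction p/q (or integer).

x̄ = F·x = [2, -8, 8]
P̄ = F·P·Fᵀ + Q = [34 24 0; 24 39 -15; 0 -15 25]
y = z − H·x̄ = [19]
S = H·P̄·Hᵀ + R = [1092]
K = P̄·Hᵀ·S⁻¹ = [29/182; 9/52; -15/364]
x' = x̄ + K·y = [915/182, -245/52, 2627/364]
P' = (I − K·H)·P̄ = [571/91 -159/26 1305/182; -159/26 327/52 -375/52; 1305/182 -375/52 8425/364]

x' = [915/182, -245/52, 2627/364]
P' = [571/91 -159/26 1305/182; -159/26 327/52 -375/52; 1305/182 -375/52 8425/364]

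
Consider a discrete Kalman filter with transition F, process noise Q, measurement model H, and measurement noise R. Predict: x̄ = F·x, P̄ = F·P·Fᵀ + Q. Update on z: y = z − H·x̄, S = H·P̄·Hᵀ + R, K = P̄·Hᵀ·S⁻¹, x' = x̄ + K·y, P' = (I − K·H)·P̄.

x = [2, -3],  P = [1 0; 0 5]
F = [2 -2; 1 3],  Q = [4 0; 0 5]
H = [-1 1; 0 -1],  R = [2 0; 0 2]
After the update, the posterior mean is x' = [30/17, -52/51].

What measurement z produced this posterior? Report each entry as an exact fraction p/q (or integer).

x̄ = F·x = [10, -7]
P̄ = F·P·Fᵀ + Q = [28 -28; -28 51]
S = H·P̄·Hᵀ + R = [137 -79; -79 53]
K = P̄·Hᵀ·S⁻¹ = [-63/85 -49/85; 79/510 -373/510]
x' − x̄ = [-140/17, 305/51] = K·y
y = (KᵀK)⁻¹·Kᵀ·(x' − x̄) = [15, -5]
z = y + H·x̄ = [15, -5] + [-17, 7] = [-2, 2]

z = [-2, 2]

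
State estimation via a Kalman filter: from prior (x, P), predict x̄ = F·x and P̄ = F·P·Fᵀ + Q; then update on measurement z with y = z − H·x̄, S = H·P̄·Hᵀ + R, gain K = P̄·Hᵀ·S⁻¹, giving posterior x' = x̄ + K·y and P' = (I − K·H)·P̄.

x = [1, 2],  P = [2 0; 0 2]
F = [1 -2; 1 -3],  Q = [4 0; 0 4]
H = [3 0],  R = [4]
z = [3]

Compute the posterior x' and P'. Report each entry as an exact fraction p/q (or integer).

x' = [57/65, -73/65]
P' = [28/65 28/65; 28/65 678/65]

x̄ = F·x = [-3, -5]
P̄ = F·P·Fᵀ + Q = [14 14; 14 24]
y = z − H·x̄ = [12]
S = H·P̄·Hᵀ + R = [130]
K = P̄·Hᵀ·S⁻¹ = [21/65; 21/65]
x' = x̄ + K·y = [57/65, -73/65]
P' = (I − K·H)·P̄ = [28/65 28/65; 28/65 678/65]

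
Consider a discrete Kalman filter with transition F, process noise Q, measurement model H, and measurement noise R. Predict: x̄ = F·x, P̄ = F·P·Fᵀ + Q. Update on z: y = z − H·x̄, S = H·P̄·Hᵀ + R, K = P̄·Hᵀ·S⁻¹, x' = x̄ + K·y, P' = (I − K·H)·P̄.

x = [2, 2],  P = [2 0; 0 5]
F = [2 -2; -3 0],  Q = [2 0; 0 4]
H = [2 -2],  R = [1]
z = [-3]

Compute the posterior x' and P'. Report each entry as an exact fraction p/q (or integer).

x' = [-252/61, -162/61]
P' = [2094/305 2052/305; 2052/305 2086/305]

x̄ = F·x = [0, -6]
P̄ = F·P·Fᵀ + Q = [30 -12; -12 22]
y = z − H·x̄ = [-15]
S = H·P̄·Hᵀ + R = [305]
K = P̄·Hᵀ·S⁻¹ = [84/305; -68/305]
x' = x̄ + K·y = [-252/61, -162/61]
P' = (I − K·H)·P̄ = [2094/305 2052/305; 2052/305 2086/305]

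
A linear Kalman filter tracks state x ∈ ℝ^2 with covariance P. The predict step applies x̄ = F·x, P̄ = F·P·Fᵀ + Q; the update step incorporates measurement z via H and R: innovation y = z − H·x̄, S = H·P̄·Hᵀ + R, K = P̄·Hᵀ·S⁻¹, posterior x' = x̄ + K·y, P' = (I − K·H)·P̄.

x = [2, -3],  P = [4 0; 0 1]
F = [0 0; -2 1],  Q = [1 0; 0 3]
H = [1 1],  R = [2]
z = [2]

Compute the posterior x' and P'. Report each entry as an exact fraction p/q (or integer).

x' = [9/23, 19/23]
P' = [22/23 -20/23; -20/23 60/23]

x̄ = F·x = [0, -7]
P̄ = F·P·Fᵀ + Q = [1 0; 0 20]
y = z − H·x̄ = [9]
S = H·P̄·Hᵀ + R = [23]
K = P̄·Hᵀ·S⁻¹ = [1/23; 20/23]
x' = x̄ + K·y = [9/23, 19/23]
P' = (I − K·H)·P̄ = [22/23 -20/23; -20/23 60/23]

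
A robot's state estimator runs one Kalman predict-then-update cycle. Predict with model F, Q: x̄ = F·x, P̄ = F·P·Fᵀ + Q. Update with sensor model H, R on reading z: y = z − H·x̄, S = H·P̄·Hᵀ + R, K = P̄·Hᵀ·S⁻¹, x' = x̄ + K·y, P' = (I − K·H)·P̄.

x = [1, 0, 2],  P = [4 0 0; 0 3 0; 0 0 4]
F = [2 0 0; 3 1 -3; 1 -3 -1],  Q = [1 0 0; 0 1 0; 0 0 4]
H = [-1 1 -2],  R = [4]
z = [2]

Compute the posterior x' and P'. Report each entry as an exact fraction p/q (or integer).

x' = [103/59, -421/177, -532/177]
P' = [976/59 1482/59 259/59; 1482/59 12968/177 4217/177; 259/59 4217/177 1862/177]

x̄ = F·x = [2, -3, -1]
P̄ = F·P·Fᵀ + Q = [17 24 8; 24 76 15; 8 15 39]
y = z − H·x̄ = [5]
S = H·P̄·Hᵀ + R = [177]
K = P̄·Hᵀ·S⁻¹ = [-3/59; 22/177; -71/177]
x' = x̄ + K·y = [103/59, -421/177, -532/177]
P' = (I − K·H)·P̄ = [976/59 1482/59 259/59; 1482/59 12968/177 4217/177; 259/59 4217/177 1862/177]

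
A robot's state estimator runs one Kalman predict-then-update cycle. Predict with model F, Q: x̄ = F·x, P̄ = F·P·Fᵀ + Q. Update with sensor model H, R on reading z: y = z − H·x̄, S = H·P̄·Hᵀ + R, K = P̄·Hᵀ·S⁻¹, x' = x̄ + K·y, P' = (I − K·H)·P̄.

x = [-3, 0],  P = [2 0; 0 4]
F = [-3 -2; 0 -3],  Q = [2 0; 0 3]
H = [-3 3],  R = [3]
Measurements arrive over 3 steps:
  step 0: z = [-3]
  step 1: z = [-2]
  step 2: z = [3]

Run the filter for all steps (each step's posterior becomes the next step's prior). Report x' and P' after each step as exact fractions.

step 0: x' = [225/41, 180/41], P' = [1260/41 1254/41; 1254/41 2523/82]
step 1: x' = [165619/31777, 145479/31777], P' = [967766/31777 942444/31777; 942444/31777 927687/31777]
step 2: x' = [-14791551/12457183, -2014767/12457183], P' = [361313792/12457183 351568386/12457183; 351568386/12457183 345964782/12457183]

step 0: x̄ = F·x = [9, 0]
step 0: P̄ = F·P·Fᵀ + Q = [36 24; 24 39]
step 0: y = z − H·x̄ = [24]
step 0: S = H·P̄·Hᵀ + R = [246]
step 0: K = P̄·Hᵀ·S⁻¹ = [-6/41; 15/82]
step 0: x' = x̄ + K·y = [225/41, 180/41]
step 0: P' = (I − K·H)·P̄ = [1260/41 1254/41; 1254/41 2523/82]
step 1: x̄ = F·x = [-1035/41, -540/41]
step 1: P̄ = F·P·Fᵀ + Q = [31516/41 18855/41; 18855/41 22953/82]
step 1: y = z − H·x̄ = [-1567/41]
step 1: S = H·P̄·Hᵀ + R = [95331/82]
step 1: K = P̄·Hᵀ·S⁻¹ = [-25322/31777; -14757/31777]
step 1: x' = x̄ + K·y = [165619/31777, 145479/31777]
step 1: P' = (I − K·H)·P̄ = [967766/31777 942444/31777; 942444/31777 927687/31777]
step 2: x̄ = F·x = [-787815/31777, -436437/31777]
step 2: P̄ = F·P·Fᵀ + Q = [23793524/31777 14048118/31777; 14048118/31777 8444514/31777]
step 2: y = z − H·x̄ = [-958803/31777]
step 2: S = H·P̄·Hᵀ + R = [37371549/31777]
step 2: K = P̄·Hᵀ·S⁻¹ = [-9745406/12457183; -5603604/12457183]
step 2: x' = x̄ + K·y = [-14791551/12457183, -2014767/12457183]
step 2: P' = (I − K·H)·P̄ = [361313792/12457183 351568386/12457183; 351568386/12457183 345964782/12457183]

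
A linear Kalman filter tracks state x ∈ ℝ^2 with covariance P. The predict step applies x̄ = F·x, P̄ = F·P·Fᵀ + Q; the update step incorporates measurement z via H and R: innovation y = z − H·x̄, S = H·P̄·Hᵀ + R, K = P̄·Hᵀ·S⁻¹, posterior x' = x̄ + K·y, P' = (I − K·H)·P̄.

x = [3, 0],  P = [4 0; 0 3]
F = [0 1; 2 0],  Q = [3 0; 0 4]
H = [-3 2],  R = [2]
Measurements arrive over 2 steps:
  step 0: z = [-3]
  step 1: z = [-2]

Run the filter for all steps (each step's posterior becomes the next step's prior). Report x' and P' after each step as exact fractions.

step 0: x' = [135/68, 27/17], P' = [123/34 90/17; 90/17 140/17]
step 1: x' = [817/283, 5831/1698], P' = [2290/283 3364/283; 3364/283 15226/849]

step 0: x̄ = F·x = [0, 6]
step 0: P̄ = F·P·Fᵀ + Q = [6 0; 0 20]
step 0: y = z − H·x̄ = [-15]
step 0: S = H·P̄·Hᵀ + R = [136]
step 0: K = P̄·Hᵀ·S⁻¹ = [-9/68; 5/17]
step 0: x' = x̄ + K·y = [135/68, 27/17]
step 0: P' = (I − K·H)·P̄ = [123/34 90/17; 90/17 140/17]
step 1: x̄ = F·x = [27/17, 135/34]
step 1: P̄ = F·P·Fᵀ + Q = [191/17 180/17; 180/17 314/17]
step 1: y = z − H·x̄ = [-88/17]
step 1: S = H·P̄·Hᵀ + R = [849/17]
step 1: K = P̄·Hᵀ·S⁻¹ = [-71/283; 88/849]
step 1: x' = x̄ + K·y = [817/283, 5831/1698]
step 1: P' = (I − K·H)·P̄ = [2290/283 3364/283; 3364/283 15226/849]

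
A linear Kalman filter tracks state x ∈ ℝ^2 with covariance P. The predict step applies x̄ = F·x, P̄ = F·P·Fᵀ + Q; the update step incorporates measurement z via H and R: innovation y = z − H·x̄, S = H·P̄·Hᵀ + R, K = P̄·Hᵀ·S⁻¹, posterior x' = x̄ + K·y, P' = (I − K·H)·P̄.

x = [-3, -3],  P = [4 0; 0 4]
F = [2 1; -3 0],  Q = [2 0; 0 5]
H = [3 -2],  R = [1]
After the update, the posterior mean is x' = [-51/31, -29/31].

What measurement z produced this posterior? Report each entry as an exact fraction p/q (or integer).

x̄ = F·x = [-9, 9]
P̄ = F·P·Fᵀ + Q = [22 -24; -24 41]
S = H·P̄·Hᵀ + R = [651]
K = P̄·Hᵀ·S⁻¹ = [38/217; -22/93]
x' − x̄ = [228/31, -308/31] = K·y
y = (KᵀK)⁻¹·Kᵀ·(x' − x̄) = [42]
z = y + H·x̄ = [42] + [-45] = [-3]

z = [-3]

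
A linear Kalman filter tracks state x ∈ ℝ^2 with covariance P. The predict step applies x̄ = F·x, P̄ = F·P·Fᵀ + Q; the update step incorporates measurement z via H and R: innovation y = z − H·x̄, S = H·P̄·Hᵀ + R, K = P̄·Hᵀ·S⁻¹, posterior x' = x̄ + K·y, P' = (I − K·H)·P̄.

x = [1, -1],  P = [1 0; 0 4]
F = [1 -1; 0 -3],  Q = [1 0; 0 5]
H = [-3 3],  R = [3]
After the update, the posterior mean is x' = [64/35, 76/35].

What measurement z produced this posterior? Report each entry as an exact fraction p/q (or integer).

x̄ = F·x = [2, 3]
P̄ = F·P·Fᵀ + Q = [6 12; 12 41]
S = H·P̄·Hᵀ + R = [210]
K = P̄·Hᵀ·S⁻¹ = [3/35; 29/70]
x' − x̄ = [-6/35, -29/35] = K·y
y = (KᵀK)⁻¹·Kᵀ·(x' − x̄) = [-2]
z = y + H·x̄ = [-2] + [3] = [1]

z = [1]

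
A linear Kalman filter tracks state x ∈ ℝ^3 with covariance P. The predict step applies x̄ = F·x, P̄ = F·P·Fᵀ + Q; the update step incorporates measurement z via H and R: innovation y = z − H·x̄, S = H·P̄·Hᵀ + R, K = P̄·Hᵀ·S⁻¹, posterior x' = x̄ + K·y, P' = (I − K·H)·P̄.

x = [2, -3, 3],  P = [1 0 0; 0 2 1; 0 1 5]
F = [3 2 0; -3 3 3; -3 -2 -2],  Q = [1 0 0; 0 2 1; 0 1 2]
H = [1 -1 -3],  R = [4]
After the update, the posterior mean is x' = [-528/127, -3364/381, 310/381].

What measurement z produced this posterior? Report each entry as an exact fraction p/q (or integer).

z = [2]

x̄ = F·x = [0, -6, -6]
P̄ = F·P·Fᵀ + Q = [18 9 -21; 9 92 -44; -21 -44 47]
S = H·P̄·Hᵀ + R = [381]
K = P̄·Hᵀ·S⁻¹ = [24/127; 49/381; -118/381]
x' − x̄ = [-528/127, -1078/381, 2596/381] = K·y
y = (KᵀK)⁻¹·Kᵀ·(x' − x̄) = [-22]
z = y + H·x̄ = [-22] + [24] = [2]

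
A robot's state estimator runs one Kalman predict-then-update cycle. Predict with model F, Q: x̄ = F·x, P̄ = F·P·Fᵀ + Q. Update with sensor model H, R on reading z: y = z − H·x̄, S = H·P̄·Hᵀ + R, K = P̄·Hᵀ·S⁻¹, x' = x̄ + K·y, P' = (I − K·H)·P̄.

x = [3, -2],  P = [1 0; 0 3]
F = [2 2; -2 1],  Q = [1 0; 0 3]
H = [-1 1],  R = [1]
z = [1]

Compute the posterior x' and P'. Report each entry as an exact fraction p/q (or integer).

x̄ = F·x = [2, -8]
P̄ = F·P·Fᵀ + Q = [17 2; 2 10]
y = z − H·x̄ = [11]
S = H·P̄·Hᵀ + R = [24]
K = P̄·Hᵀ·S⁻¹ = [-5/8; 1/3]
x' = x̄ + K·y = [-39/8, -13/3]
P' = (I − K·H)·P̄ = [61/8 7; 7 22/3]

x' = [-39/8, -13/3]
P' = [61/8 7; 7 22/3]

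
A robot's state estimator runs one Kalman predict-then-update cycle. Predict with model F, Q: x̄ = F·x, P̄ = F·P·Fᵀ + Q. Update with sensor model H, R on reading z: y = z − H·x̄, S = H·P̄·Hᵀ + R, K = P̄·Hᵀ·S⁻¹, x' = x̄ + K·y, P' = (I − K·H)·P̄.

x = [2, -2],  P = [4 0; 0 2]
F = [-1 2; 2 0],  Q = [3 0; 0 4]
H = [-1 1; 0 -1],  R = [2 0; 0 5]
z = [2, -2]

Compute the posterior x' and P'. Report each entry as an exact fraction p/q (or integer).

x̄ = F·x = [-6, 4]
P̄ = F·P·Fᵀ + Q = [15 -8; -8 20]
y = z − H·x̄ = [-8, 2]
S = H·P̄·Hᵀ + R = [53 -28; -28 25]
K = P̄·Hᵀ·S⁻¹ = [-351/541 -220/541; 140/541 -276/541]
x' = x̄ + K·y = [-878/541, 492/541]
P' = (I − K·H)·P̄ = [1802/541 1100/541; 1100/541 1380/541]

x' = [-878/541, 492/541]
P' = [1802/541 1100/541; 1100/541 1380/541]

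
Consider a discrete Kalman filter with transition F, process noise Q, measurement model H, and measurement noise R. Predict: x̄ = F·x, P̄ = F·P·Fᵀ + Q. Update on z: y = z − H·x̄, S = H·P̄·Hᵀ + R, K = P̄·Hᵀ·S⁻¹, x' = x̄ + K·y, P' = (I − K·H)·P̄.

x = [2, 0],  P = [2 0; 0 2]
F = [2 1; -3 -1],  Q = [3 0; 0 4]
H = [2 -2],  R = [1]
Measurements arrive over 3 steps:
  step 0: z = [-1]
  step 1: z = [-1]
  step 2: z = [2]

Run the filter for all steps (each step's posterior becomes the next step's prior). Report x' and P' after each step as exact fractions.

step 0: x̄ = F·x = [4, -6]
step 0: P̄ = F·P·Fᵀ + Q = [13 -14; -14 24]
step 0: y = z − H·x̄ = [-21]
step 0: S = H·P̄·Hᵀ + R = [261]
step 0: K = P̄·Hᵀ·S⁻¹ = [6/29; -76/261]
step 0: x' = x̄ + K·y = [-10/29, 10/87]
step 0: P' = (I − K·H)·P̄ = [53/29 50/29; 50/29 488/261]
step 1: x̄ = F·x = [-50/87, 80/87]
step 1: P̄ = F·P·Fᵀ + Q = [4979/261 -5600/261; -5600/261 8525/261]
step 1: y = z − H·x̄ = [173/87]
step 1: S = H·P̄·Hᵀ + R = [99077/261]
step 1: K = P̄·Hᵀ·S⁻¹ = [21158/99077; -28250/99077]
step 1: x' = x̄ + K·y = [-14868/99077, 34930/99077]
step 1: P' = (I − K·H)·P̄ = [174879/99077 164300/99077; 164300/99077 178425/99077]
step 2: x̄ = F·x = [5194/99077, 9674/99077]
step 2: P̄ = F·P·Fᵀ + Q = [1832372/99077 -2049199/99077; -2049199/99077 3134444/99077]
step 2: y = z − H·x̄ = [207114/99077]
step 2: S = H·P̄·Hᵀ + R = [36359933/99077]
step 2: K = P̄·Hᵀ·S⁻¹ = [7763142/36359933; -10367286/36359933]
step 2: x' = x̄ + K·y = [18134470/36359933, -18121906/36359933]
step 2: P' = (I − K·H)·P̄ = [64177856/36359933 60296285/36359933; 60296285/36359933 65479928/36359933]

step 0: x' = [-10/29, 10/87], P' = [53/29 50/29; 50/29 488/261]
step 1: x' = [-14868/99077, 34930/99077], P' = [174879/99077 164300/99077; 164300/99077 178425/99077]
step 2: x' = [18134470/36359933, -18121906/36359933], P' = [64177856/36359933 60296285/36359933; 60296285/36359933 65479928/36359933]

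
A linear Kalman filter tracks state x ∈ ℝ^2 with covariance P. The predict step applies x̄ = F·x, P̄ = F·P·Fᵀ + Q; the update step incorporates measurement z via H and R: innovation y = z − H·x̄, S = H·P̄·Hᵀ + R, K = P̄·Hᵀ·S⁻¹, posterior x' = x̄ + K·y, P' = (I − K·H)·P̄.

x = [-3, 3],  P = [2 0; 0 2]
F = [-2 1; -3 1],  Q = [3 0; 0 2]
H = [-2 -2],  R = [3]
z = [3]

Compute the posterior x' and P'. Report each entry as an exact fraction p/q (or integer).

x̄ = F·x = [9, 12]
P̄ = F·P·Fᵀ + Q = [13 14; 14 22]
y = z − H·x̄ = [45]
S = H·P̄·Hᵀ + R = [255]
K = P̄·Hᵀ·S⁻¹ = [-18/85; -24/85]
x' = x̄ + K·y = [-9/17, -12/17]
P' = (I − K·H)·P̄ = [133/85 -106/85; -106/85 142/85]

x' = [-9/17, -12/17]
P' = [133/85 -106/85; -106/85 142/85]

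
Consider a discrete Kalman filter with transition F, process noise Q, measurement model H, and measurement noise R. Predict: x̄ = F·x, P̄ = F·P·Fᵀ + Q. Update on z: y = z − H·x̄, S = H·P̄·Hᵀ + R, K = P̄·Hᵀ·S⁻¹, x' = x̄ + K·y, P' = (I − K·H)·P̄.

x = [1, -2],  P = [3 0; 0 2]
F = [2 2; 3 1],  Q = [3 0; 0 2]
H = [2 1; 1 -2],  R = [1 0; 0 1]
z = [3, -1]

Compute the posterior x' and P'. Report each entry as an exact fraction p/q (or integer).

x' = [1382/1499, 3163/2998]
P' = [292/1499 11/2998; 11/2998 294/1499]

x̄ = F·x = [-2, 1]
P̄ = F·P·Fᵀ + Q = [23 22; 22 31]
y = z − H·x̄ = [6, 3]
S = H·P̄·Hᵀ + R = [212 -82; -82 60]
K = P̄·Hᵀ·S⁻¹ = [1179/2998 281/1499; 305/1499 -1165/2998]
x' = x̄ + K·y = [1382/1499, 3163/2998]
P' = (I − K·H)·P̄ = [292/1499 11/2998; 11/2998 294/1499]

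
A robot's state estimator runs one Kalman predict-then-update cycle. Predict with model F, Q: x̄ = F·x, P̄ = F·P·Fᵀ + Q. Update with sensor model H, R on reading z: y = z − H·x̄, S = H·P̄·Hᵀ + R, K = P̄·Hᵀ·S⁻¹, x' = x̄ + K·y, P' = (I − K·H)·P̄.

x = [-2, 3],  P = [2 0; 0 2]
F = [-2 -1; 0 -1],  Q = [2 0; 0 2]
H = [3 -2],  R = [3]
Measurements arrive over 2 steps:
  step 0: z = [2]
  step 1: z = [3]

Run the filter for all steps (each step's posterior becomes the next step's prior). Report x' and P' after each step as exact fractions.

step 0: x̄ = F·x = [1, -3]
step 0: P̄ = F·P·Fᵀ + Q = [12 2; 2 4]
step 0: y = z − H·x̄ = [-7]
step 0: S = H·P̄·Hᵀ + R = [103]
step 0: K = P̄·Hᵀ·S⁻¹ = [32/103; -2/103]
step 0: x' = x̄ + K·y = [-121/103, -295/103]
step 0: P' = (I − K·H)·P̄ = [212/103 270/103; 270/103 408/103]
step 1: x̄ = F·x = [537/103, 295/103]
step 1: P̄ = F·P·Fᵀ + Q = [2542/103 948/103; 948/103 614/103]
step 1: y = z − H·x̄ = [-712/103]
step 1: S = H·P̄·Hᵀ + R = [14267/103]
step 1: K = P̄·Hᵀ·S⁻¹ = [5730/14267; 1616/14267]
step 1: x' = x̄ + K·y = [34773/14267, 29691/14267]
step 1: P' = (I − K·H)·P̄ = [33338/14267 41412/14267; 41412/14267 59694/14267]

step 0: x' = [-121/103, -295/103], P' = [212/103 270/103; 270/103 408/103]
step 1: x' = [34773/14267, 29691/14267], P' = [33338/14267 41412/14267; 41412/14267 59694/14267]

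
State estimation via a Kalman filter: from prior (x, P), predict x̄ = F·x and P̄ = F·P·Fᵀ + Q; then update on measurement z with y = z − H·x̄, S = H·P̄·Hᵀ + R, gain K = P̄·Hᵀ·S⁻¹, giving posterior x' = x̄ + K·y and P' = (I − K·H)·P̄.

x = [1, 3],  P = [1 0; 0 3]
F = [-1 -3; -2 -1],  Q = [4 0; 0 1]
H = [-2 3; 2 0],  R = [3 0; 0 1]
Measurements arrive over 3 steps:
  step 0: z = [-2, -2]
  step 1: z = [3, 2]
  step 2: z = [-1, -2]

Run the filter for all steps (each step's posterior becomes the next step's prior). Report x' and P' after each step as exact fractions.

step 0: x' = [-5737/5315, -7581/5315], P' = [1311/5315 843/5315; 843/5315 2184/5315]
step 1: x' = [24750/21793, 39715/21793], P' = [209469/871720 129777/871720; 129777/871720 331621/871720]
step 2: x' = [-164535743/136635785, -179061149/136635785], P' = [32777466/136635785 20261148/136635785; 20261148/136635785 51850339/136635785]

step 0: x̄ = F·x = [-10, -5]
step 0: P̄ = F·P·Fᵀ + Q = [32 11; 11 8]
step 0: y = z − H·x̄ = [-7, 18]
step 0: S = H·P̄·Hᵀ + R = [71 -62; -62 129]
step 0: K = P̄·Hᵀ·S⁻¹ = [-31/5315 2622/5315; 1622/5315 1686/5315]
step 0: x' = x̄ + K·y = [-5737/5315, -7581/5315]
step 0: P' = (I − K·H)·P̄ = [1311/5315 843/5315; 843/5315 2184/5315]
step 1: x̄ = F·x = [5696/1063, 3811/1063]
step 1: P̄ = F·P·Fᵀ + Q = [9457/1063 3015/1063; 3015/1063 3223/1063]
step 1: y = z − H·x̄ = [3148/1063, -9266/1063]
step 1: S = H·P̄·Hᵀ + R = [33844/1063 -19738/1063; -19738/1063 38891/1063]
step 1: K = P̄·Hᵀ·S⁻¹ = [-9869/871720 209469/435860; 245103/871720 129777/435860]
step 1: x' = x̄ + K·y = [24750/21793, 39715/21793]
step 1: P' = (I − K·H)·P̄ = [209469/871720 129777/871720; 129777/871720 331621/871720]
step 2: x̄ = F·x = [-143895/21793, -89215/21793]
step 2: P̄ = F·P·Fᵀ + Q = [186490/21793 58056/21793; 58056/21793 512065/174344]
step 2: y = z − H·x̄ = [-41938/21793, 244204/21793]
step 2: S = H·P̄·Hᵀ + R = [5525921/174344 -397624/21793; -397624/21793 767753/21793]
step 2: K = P̄·Hᵀ·S⁻¹ = [-1590496/136635785 65554932/136635785; 38342907/136635785 40522296/136635785]
step 2: x' = x̄ + K·y = [-164535743/136635785, -179061149/136635785]
step 2: P' = (I − K·H)·P̄ = [32777466/136635785 20261148/136635785; 20261148/136635785 51850339/136635785]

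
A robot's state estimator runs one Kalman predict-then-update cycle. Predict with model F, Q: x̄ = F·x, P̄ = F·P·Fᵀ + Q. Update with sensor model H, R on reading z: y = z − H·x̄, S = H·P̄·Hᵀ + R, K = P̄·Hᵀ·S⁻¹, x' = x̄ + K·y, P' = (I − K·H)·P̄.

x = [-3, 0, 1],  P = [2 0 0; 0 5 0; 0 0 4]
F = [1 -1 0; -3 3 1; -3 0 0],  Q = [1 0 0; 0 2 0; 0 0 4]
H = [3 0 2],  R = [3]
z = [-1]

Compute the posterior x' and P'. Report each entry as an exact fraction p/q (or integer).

x' = [-393/91, 1180/91, 43/7]
P' = [584/91 -1587/91 -66/7; -1587/91 5550/91 180/7; -66/7 180/7 102/7]

x̄ = F·x = [-3, 10, 9]
P̄ = F·P·Fᵀ + Q = [8 -21 -6; -21 69 18; -6 18 22]
y = z − H·x̄ = [-10]
S = H·P̄·Hᵀ + R = [91]
K = P̄·Hᵀ·S⁻¹ = [12/91; -27/91; 2/7]
x' = x̄ + K·y = [-393/91, 1180/91, 43/7]
P' = (I − K·H)·P̄ = [584/91 -1587/91 -66/7; -1587/91 5550/91 180/7; -66/7 180/7 102/7]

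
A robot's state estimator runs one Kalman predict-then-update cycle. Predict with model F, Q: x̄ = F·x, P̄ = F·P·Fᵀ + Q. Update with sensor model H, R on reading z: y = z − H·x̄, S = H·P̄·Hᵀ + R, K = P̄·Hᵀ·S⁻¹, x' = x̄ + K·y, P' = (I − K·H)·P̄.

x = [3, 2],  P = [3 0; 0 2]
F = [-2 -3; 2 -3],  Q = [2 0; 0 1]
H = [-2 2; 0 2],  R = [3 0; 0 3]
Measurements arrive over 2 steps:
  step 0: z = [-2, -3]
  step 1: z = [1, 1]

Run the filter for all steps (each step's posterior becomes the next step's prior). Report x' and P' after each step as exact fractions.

step 0: x̄ = F·x = [-12, 0]
step 0: P̄ = F·P·Fᵀ + Q = [32 6; 6 31]
step 0: y = z − H·x̄ = [-26, -3]
step 0: S = H·P̄·Hᵀ + R = [207 100; 100 127]
step 0: K = P̄·Hᵀ·S⁻¹ = [-7804/16289 7684/16289; 150/16289 7834/16289]
step 0: x' = x̄ + K·y = [-15616/16289, -27402/16289]
step 0: P' = (I − K·H)·P̄ = [23232/16289 11526/16289; 11526/16289 11751/16289]
step 1: x̄ = F·x = [8726/1253, 7282/2327]
step 1: P̄ = F·P·Fᵀ + Q = [28429/1253 141/179; 141/179 10952/2327]
step 1: y = z − H·x̄ = [141217/16289, -12237/2327]
step 1: S = H·P̄·Hᵀ + R = [1731183/16289 36476/2327; 36476/2327 50789/2327]
step 1: K = P̄·Hᵀ·S⁻¹ = [-3194980/6756473 2782282/6756473; 382998/33782365 14294408/33782365]
step 1: x' = x̄ + K·y = [4722684/6756473, 33867236/33782365]
step 1: P' = (I − K·H)·P̄ = [8965893/6756473 4173423/6756473; 4173423/6756473 21441612/33782365]

step 0: x' = [-15616/16289, -27402/16289], P' = [23232/16289 11526/16289; 11526/16289 11751/16289]
step 1: x' = [4722684/6756473, 33867236/33782365], P' = [8965893/6756473 4173423/6756473; 4173423/6756473 21441612/33782365]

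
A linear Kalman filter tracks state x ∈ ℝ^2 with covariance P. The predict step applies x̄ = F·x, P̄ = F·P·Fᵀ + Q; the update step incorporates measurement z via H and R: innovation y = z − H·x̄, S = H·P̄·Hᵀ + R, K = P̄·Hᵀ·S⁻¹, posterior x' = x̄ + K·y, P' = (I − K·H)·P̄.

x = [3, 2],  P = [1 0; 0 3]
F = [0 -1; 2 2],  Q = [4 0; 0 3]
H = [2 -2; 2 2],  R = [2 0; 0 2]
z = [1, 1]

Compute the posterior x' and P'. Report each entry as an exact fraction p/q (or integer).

x̄ = F·x = [-2, 10]
P̄ = F·P·Fᵀ + Q = [7 -6; -6 19]
y = z − H·x̄ = [25, -15]
S = H·P̄·Hᵀ + R = [154 -48; -48 58]
K = P̄·Hᵀ·S⁻¹ = [401/1657 389/1657; -413/1657 401/1657]
x' = x̄ + K·y = [876/1657, 230/1657]
P' = (I − K·H)·P̄ = [395/1657 -6/1657; -6/1657 407/1657]

x' = [876/1657, 230/1657]
P' = [395/1657 -6/1657; -6/1657 407/1657]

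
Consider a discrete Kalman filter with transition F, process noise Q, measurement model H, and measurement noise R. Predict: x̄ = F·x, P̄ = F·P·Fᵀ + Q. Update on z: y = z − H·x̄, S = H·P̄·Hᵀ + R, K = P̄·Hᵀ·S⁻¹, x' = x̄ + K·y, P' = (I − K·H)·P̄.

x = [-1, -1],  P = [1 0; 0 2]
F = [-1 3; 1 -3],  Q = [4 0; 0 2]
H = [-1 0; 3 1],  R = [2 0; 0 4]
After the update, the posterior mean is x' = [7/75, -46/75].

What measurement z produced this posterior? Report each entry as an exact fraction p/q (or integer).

z = [-1, -1]

x̄ = F·x = [-2, 2]
P̄ = F·P·Fᵀ + Q = [23 -19; -19 21]
S = H·P̄·Hᵀ + R = [25 -50; -50 118]
K = P̄·Hᵀ·S⁻¹ = [-107/225 2/9; 221/225 1/9]
x' − x̄ = [157/75, -196/75] = K·y
y = (KᵀK)⁻¹·Kᵀ·(x' − x̄) = [-3, 3]
z = y + H·x̄ = [-3, 3] + [2, -4] = [-1, -1]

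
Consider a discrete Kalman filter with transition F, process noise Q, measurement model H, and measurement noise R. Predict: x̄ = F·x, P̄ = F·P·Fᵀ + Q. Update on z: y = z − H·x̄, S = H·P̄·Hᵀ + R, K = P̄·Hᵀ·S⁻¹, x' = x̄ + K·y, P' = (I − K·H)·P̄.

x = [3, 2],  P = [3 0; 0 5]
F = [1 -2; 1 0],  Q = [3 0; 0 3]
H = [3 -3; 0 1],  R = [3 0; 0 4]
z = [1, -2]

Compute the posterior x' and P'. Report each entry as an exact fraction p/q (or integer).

x̄ = F·x = [-1, 3]
P̄ = F·P·Fᵀ + Q = [26 3; 3 6]
y = z − H·x̄ = [13, -5]
S = H·P̄·Hᵀ + R = [237 -9; -9 10]
K = P̄·Hᵀ·S⁻¹ = [239/763 444/763; -12/763 447/763]
x' = x̄ + K·y = [124/763, -102/763]
P' = (I − K·H)·P̄ = [2015/763 1776/763; 1776/763 1788/763]

x' = [124/763, -102/763]
P' = [2015/763 1776/763; 1776/763 1788/763]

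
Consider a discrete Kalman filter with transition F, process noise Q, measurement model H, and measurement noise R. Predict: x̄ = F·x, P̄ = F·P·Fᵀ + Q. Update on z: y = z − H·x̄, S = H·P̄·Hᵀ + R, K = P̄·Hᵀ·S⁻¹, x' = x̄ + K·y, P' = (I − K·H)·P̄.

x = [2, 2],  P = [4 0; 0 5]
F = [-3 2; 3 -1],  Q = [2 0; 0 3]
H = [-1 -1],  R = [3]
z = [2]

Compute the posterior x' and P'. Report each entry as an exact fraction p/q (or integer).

x' = [-74/13, 60/13]
P' = [610/13 -574/13; -574/13 568/13]

x̄ = F·x = [-2, 4]
P̄ = F·P·Fᵀ + Q = [58 -46; -46 44]
y = z − H·x̄ = [4]
S = H·P̄·Hᵀ + R = [13]
K = P̄·Hᵀ·S⁻¹ = [-12/13; 2/13]
x' = x̄ + K·y = [-74/13, 60/13]
P' = (I − K·H)·P̄ = [610/13 -574/13; -574/13 568/13]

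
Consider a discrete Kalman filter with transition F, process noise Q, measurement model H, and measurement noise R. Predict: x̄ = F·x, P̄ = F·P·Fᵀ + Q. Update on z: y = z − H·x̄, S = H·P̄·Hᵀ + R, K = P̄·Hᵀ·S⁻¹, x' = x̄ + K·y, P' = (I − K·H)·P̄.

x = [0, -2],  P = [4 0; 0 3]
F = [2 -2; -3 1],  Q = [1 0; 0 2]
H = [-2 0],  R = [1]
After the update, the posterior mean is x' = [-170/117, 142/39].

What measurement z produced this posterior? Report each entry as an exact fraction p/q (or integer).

z = [3]

x̄ = F·x = [4, -2]
P̄ = F·P·Fᵀ + Q = [29 -30; -30 41]
S = H·P̄·Hᵀ + R = [117]
K = P̄·Hᵀ·S⁻¹ = [-58/117; 20/39]
x' − x̄ = [-638/117, 220/39] = K·y
y = (KᵀK)⁻¹·Kᵀ·(x' − x̄) = [11]
z = y + H·x̄ = [11] + [-8] = [3]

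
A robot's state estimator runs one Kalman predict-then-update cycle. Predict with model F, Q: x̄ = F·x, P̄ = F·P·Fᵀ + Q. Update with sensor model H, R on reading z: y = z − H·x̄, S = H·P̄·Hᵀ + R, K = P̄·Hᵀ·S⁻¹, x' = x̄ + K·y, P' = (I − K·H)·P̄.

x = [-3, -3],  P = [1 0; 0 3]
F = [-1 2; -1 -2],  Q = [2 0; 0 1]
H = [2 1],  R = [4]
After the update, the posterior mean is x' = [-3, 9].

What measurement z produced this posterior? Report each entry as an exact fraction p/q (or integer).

x̄ = F·x = [-3, 9]
P̄ = F·P·Fᵀ + Q = [15 -11; -11 14]
S = H·P̄·Hᵀ + R = [34]
K = P̄·Hᵀ·S⁻¹ = [19/34; -4/17]
x' − x̄ = [0, 0] = K·y
y = (KᵀK)⁻¹·Kᵀ·(x' − x̄) = [0]
z = y + H·x̄ = [0] + [3] = [3]

z = [3]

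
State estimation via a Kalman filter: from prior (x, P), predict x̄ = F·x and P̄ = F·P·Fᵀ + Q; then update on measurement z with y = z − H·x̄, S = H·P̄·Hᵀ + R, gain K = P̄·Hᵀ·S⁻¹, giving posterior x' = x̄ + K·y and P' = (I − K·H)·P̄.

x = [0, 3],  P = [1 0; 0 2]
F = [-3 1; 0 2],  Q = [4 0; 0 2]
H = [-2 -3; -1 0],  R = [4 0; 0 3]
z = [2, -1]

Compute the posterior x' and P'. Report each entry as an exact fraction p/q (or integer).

x̄ = F·x = [3, 6]
P̄ = F·P·Fᵀ + Q = [15 4; 4 10]
y = z − H·x̄ = [26, 2]
S = H·P̄·Hᵀ + R = [202 42; 42 18]
K = P̄·Hᵀ·S⁻¹ = [-7/104 -211/312; -43/156 197/468]
x' = x̄ + K·y = [-4/39, -38/117]
P' = (I − K·H)·P̄ = [211/104 -197/156; -197/156 283/234]

x' = [-4/39, -38/117]
P' = [211/104 -197/156; -197/156 283/234]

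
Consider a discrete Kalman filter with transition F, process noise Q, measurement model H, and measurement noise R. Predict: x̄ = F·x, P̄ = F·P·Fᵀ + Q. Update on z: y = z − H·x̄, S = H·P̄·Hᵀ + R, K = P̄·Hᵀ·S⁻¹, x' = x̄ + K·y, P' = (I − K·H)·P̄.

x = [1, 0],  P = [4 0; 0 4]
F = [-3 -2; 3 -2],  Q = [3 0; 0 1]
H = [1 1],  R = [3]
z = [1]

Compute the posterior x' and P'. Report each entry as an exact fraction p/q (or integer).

x' = [-178/71, 246/71]
P' = [2680/71 -2575/71; -2575/71 2674/71]

x̄ = F·x = [-3, 3]
P̄ = F·P·Fᵀ + Q = [55 -20; -20 53]
y = z − H·x̄ = [1]
S = H·P̄·Hᵀ + R = [71]
K = P̄·Hᵀ·S⁻¹ = [35/71; 33/71]
x' = x̄ + K·y = [-178/71, 246/71]
P' = (I − K·H)·P̄ = [2680/71 -2575/71; -2575/71 2674/71]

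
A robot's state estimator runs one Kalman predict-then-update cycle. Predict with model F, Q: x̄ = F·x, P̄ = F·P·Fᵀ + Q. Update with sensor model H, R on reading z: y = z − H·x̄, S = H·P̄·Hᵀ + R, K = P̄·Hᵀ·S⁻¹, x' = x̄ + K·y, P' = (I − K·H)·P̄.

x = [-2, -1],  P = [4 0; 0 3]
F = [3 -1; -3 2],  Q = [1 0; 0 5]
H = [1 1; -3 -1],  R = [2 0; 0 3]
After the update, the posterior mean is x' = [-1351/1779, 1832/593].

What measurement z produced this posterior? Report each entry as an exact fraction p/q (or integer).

z = [3, -1]

x̄ = F·x = [-5, 4]
P̄ = F·P·Fᵀ + Q = [40 -42; -42 53]
S = H·P̄·Hᵀ + R = [11 -5; -5 164]
K = P̄·Hᵀ·S⁻¹ = [-718/1779 -868/1779; 723/593 286/593]
x' − x̄ = [7544/1779, -540/593] = K·y
y = (KᵀK)⁻¹·Kᵀ·(x' − x̄) = [4, -12]
z = y + H·x̄ = [4, -12] + [-1, 11] = [3, -1]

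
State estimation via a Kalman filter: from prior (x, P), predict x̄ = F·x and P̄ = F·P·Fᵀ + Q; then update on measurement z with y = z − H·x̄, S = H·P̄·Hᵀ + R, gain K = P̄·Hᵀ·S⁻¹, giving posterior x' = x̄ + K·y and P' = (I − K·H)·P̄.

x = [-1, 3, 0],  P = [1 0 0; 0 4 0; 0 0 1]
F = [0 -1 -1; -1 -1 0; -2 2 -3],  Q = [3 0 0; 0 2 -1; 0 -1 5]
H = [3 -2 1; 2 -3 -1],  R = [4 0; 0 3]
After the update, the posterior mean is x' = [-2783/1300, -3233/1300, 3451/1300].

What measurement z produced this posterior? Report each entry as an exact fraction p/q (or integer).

z = [1, 1]

x̄ = F·x = [-3, -2, 8]
P̄ = F·P·Fᵀ + Q = [8 4 -5; 4 7 -7; -5 -7 34]
S = H·P̄·Hᵀ + R = [88 16; 16 62]
K = P̄·Hᵀ·S⁻¹ = [269/2600 77/650; -231/2600 -24/325; 1207/2600 -319/650]
x' − x̄ = [1117/1300, -633/1300, -6949/1300] = K·y
y = (KᵀK)⁻¹·Kᵀ·(x' − x̄) = [-2, 9]
z = y + H·x̄ = [-2, 9] + [3, -8] = [1, 1]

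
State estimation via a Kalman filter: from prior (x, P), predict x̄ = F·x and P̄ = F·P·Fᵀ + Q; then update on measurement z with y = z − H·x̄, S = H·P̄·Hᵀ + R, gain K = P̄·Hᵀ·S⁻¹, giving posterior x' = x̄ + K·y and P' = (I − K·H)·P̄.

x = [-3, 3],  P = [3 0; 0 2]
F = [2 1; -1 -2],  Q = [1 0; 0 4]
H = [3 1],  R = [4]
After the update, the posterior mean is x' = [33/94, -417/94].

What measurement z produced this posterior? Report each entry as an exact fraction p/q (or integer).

x̄ = F·x = [-3, -3]
P̄ = F·P·Fᵀ + Q = [15 -10; -10 15]
S = H·P̄·Hᵀ + R = [94]
K = P̄·Hᵀ·S⁻¹ = [35/94; -15/94]
x' − x̄ = [315/94, -135/94] = K·y
y = (KᵀK)⁻¹·Kᵀ·(x' − x̄) = [9]
z = y + H·x̄ = [9] + [-12] = [-3]

z = [-3]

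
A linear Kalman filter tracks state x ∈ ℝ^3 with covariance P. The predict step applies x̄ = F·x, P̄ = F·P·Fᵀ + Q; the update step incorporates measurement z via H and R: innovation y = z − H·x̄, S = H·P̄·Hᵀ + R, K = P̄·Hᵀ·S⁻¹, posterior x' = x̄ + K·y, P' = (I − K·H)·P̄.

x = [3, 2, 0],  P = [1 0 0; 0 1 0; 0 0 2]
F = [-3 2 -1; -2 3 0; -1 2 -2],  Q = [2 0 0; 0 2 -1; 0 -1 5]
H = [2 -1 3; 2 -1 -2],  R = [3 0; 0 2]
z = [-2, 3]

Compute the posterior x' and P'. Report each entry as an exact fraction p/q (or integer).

x' = [645/986, 5125/5423, -9659/10846]
P' = [3287/986 2966/493 31/986; 2966/493 64370/5423 296/5423; 31/986 296/5423 2133/10846]

x̄ = F·x = [-5, 0, 1]
P̄ = F·P·Fᵀ + Q = [17 12 11; 12 15 7; 11 7 18]
y = z − H·x̄ = [5, 15]
S = H·P̄·Hᵀ + R = [290 -58; -58 49]
K = P̄·Hᵀ·S⁻¹ = [245/986 5/17; 590/5423 5/187; 2163/10846 -36/187]
x' = x̄ + K·y = [645/986, 5125/5423, -9659/10846]
P' = (I − K·H)·P̄ = [3287/986 2966/493 31/986; 2966/493 64370/5423 296/5423; 31/986 296/5423 2133/10846]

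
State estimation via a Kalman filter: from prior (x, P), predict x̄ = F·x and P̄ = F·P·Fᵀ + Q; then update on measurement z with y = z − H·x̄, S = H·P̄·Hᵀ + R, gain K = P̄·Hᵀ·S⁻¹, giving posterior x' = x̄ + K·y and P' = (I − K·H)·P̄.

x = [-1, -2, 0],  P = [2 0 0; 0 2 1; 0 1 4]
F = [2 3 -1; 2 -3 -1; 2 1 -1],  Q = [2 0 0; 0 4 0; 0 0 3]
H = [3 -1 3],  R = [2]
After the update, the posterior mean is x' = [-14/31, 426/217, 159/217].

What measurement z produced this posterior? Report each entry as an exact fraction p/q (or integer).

z = [-1]

x̄ = F·x = [-8, 4, -4]
P̄ = F·P·Fᵀ + Q = [26 -6 14; -6 40 8; 14 8 15]
S = H·P̄·Hᵀ + R = [651]
K = P̄·Hᵀ·S⁻¹ = [6/31; -34/651; 79/651]
x' − x̄ = [234/31, -442/217, 1027/217] = K·y
y = (KᵀK)⁻¹·Kᵀ·(x' − x̄) = [39]
z = y + H·x̄ = [39] + [-40] = [-1]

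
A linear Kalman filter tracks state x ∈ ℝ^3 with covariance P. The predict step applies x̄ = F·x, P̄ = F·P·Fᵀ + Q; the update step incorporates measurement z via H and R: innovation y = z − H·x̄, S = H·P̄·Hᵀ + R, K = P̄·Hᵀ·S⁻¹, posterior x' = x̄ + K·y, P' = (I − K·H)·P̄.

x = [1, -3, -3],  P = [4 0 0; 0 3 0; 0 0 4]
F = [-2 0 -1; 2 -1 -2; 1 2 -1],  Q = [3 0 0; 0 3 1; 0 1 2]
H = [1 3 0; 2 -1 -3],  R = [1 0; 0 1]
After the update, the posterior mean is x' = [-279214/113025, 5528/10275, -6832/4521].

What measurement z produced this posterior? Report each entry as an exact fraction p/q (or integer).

x̄ = F·x = [1, 11, -2]
P̄ = F·P·Fᵀ + Q = [23 -8 -4; -8 38 11; -4 11 22]
S = H·P̄·Hᵀ + R = [318 -195; -195 475]
K = P̄·Hᵀ·S⁻¹ = [2479/22605 6931/37675; 607/2055 -212/3425; -112/4521 -285/1507]
x' − x̄ = [-392239/113025, -107497/10275, 2210/4521] = K·y
y = (KᵀK)⁻¹·Kᵀ·(x' − x̄) = [-35, 2]
z = y + H·x̄ = [-35, 2] + [34, -3] = [-1, -1]

z = [-1, -1]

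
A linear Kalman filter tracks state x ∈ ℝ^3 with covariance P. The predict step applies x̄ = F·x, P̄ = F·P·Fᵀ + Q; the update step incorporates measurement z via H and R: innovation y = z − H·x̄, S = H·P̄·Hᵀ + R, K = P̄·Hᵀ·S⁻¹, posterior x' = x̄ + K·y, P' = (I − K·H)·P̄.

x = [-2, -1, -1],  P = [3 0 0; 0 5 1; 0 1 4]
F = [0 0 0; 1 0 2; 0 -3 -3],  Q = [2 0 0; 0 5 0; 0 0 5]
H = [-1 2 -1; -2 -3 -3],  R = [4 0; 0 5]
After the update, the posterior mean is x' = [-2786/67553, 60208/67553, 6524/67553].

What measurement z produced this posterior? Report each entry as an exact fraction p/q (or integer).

x̄ = F·x = [0, -4, 6]
P̄ = F·P·Fᵀ + Q = [2 0 0; 0 24 -30; 0 -30 104]
S = H·P̄·Hᵀ + R = [326 262; 262 625]
K = P̄·Hᵀ·S⁻¹ = [-101/67553 -390/67553; 22017/67553 -7284/67553; -22168/67553 -14702/67553]
x' − x̄ = [-2786/67553, 330420/67553, -398794/67553] = K·y
y = (KᵀK)⁻¹·Kᵀ·(x' − x̄) = [16, 3]
z = y + H·x̄ = [16, 3] + [-14, -6] = [2, -3]

z = [2, -3]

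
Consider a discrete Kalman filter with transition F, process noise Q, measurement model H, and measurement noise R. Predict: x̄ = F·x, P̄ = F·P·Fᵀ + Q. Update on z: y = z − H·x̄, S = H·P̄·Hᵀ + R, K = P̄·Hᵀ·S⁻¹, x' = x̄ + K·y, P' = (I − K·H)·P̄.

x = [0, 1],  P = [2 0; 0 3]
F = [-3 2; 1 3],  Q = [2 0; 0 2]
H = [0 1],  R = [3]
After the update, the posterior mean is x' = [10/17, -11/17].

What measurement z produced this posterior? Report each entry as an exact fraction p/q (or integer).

x̄ = F·x = [2, 3]
P̄ = F·P·Fᵀ + Q = [32 12; 12 31]
S = H·P̄·Hᵀ + R = [34]
K = P̄·Hᵀ·S⁻¹ = [6/17; 31/34]
x' − x̄ = [-24/17, -62/17] = K·y
y = (KᵀK)⁻¹·Kᵀ·(x' − x̄) = [-4]
z = y + H·x̄ = [-4] + [3] = [-1]

z = [-1]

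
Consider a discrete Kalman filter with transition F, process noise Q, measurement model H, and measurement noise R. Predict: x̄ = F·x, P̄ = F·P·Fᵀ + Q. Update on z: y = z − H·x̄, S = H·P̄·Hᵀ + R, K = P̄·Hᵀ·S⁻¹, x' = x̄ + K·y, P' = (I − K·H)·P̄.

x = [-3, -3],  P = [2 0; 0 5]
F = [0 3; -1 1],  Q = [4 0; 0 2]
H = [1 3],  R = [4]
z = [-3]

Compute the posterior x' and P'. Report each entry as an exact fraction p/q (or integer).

x' = [-363/56, 9/8]
P' = [535/56 -21/8; -21/8 9/8]

x̄ = F·x = [-9, 0]
P̄ = F·P·Fᵀ + Q = [49 15; 15 9]
y = z − H·x̄ = [6]
S = H·P̄·Hᵀ + R = [224]
K = P̄·Hᵀ·S⁻¹ = [47/112; 3/16]
x' = x̄ + K·y = [-363/56, 9/8]
P' = (I − K·H)·P̄ = [535/56 -21/8; -21/8 9/8]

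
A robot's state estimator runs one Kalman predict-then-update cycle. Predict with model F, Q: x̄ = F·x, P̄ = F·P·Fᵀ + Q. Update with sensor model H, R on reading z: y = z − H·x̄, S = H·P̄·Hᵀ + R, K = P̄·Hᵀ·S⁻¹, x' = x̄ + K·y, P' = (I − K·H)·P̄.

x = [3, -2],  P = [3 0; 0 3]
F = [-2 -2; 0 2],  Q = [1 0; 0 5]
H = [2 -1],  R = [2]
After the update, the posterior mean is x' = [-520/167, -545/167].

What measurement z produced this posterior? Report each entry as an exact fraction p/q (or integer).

x̄ = F·x = [-2, -4]
P̄ = F·P·Fᵀ + Q = [25 -12; -12 17]
S = H·P̄·Hᵀ + R = [167]
K = P̄·Hᵀ·S⁻¹ = [62/167; -41/167]
x' − x̄ = [-186/167, 123/167] = K·y
y = (KᵀK)⁻¹·Kᵀ·(x' − x̄) = [-3]
z = y + H·x̄ = [-3] + [0] = [-3]

z = [-3]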